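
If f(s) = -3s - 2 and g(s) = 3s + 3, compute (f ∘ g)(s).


Substitute g(s) into f:
f(g(s)) = -3*(3s + 3) + (-2)
Expand and combine: -9s - 11


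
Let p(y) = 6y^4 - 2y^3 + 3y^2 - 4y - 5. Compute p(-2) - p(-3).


p(-2) = 127
p(-3) = 574
p(-2) - p(-3) = 127 - 574 = -447


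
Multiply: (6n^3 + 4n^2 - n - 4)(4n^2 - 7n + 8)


Distribute each term of the first polynomial:
  (6n^3)(4n^2 - 7n + 8) = 24n^5 - 42n^4 + 48n^3
  (4n^2)(4n^2 - 7n + 8) = 16n^4 - 28n^3 + 32n^2
  (-n)(4n^2 - 7n + 8) = -4n^3 + 7n^2 - 8n
  (-4)(4n^2 - 7n + 8) = -16n^2 + 28n - 32
Sum: 24n^5 - 26n^4 + 16n^3 + 23n^2 + 20n - 32


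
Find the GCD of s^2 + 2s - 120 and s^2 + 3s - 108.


Factor each:
  s^2 + 2s - 120 = (s + 12)(s - 10)
  s^2 + 3s - 108 = (s + 12)(s - 9)
Common monic factor: s + 12


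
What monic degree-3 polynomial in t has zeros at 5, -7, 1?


p(t) = (t - 5)(t + 7)(t - 1)
Expand: t^3 + t^2 - 37t + 35


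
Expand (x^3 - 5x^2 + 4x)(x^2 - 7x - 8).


Distribute each term of the first polynomial:
  (x^3)(x^2 - 7x - 8) = x^5 - 7x^4 - 8x^3
  (-5x^2)(x^2 - 7x - 8) = -5x^4 + 35x^3 + 40x^2
  (4x)(x^2 - 7x - 8) = 4x^3 - 28x^2 - 32x
Sum: x^5 - 12x^4 + 31x^3 + 12x^2 - 32x


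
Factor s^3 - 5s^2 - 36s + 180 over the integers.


Try integer roots (divisors of 180). s=-6: p(-6)=0.
Divide out (s + 6): quotient is s^2 - 11s + 30.
Factor the quadratic: (s - 6)(s - 5)
Result: (s + 6)(s - 6)(s - 5)


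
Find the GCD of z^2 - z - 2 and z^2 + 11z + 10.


Factor each:
  z^2 - z - 2 = (z + 1)(z - 2)
  z^2 + 11z + 10 = (z + 1)(z + 10)
Common monic factor: z + 1


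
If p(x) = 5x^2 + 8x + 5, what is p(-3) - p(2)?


p(-3) = 26
p(2) = 41
p(-3) - p(2) = 26 - 41 = -15


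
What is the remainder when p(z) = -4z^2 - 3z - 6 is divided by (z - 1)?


By the Remainder Theorem, the remainder equals p(1):
  -4*(1)^2 = -4
  -3*(1)^1 = -3
  constant: -6
Sum: -4 - 3 - 6 = -13


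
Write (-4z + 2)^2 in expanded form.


Expand (-4z + 2)^2 by repeated multiplication:
= 16z^2 - 16z + 4


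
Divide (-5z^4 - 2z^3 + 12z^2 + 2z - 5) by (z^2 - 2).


(-5z^4 - 2z^3 + 12z^2 + 2z - 5) / (z^2 - 2)
Step 1: -5z^2 * (z^2 - 2) = -5z^4 + 10z^2; subtract.
Step 2: -2z * (z^2 - 2) = -2z^3 + 4z; subtract.
Step 3: 2 * (z^2 - 2) = 2z^2 - 4; subtract.
Quotient: -5z^2 - 2z + 2, Remainder: -2z - 1


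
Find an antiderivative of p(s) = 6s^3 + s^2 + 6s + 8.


Reverse power rule on each term:
  ∫ 6s^3 ds = (3/2)s^4
  ∫ s^2 ds = (1/3)s^3
  ∫ 6s ds = 3s^2
  ∫ 8 ds = 8s
F(s) = (3/2)s^4 + (1/3)s^3 + 3s^2 + 8s + C


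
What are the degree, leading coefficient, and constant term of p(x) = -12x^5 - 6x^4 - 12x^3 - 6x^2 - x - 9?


Highest power of x is 5, with coefficient -12. Constant term is -9.
Degree = 5, leading coefficient = -12, constant term = -9


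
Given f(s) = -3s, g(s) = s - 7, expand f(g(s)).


Substitute g(s) into f:
f(g(s)) = -3*(s - 7)
Expand and combine: -3s + 21


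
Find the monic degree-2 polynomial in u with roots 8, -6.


p(u) = (u - 8)(u + 6)
Expand: u^2 - 2u - 48


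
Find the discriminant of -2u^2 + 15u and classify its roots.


D = b^2 - 4ac = (15)^2 - 4(-2)(0) = 225 = 225
Since D > 0: two distinct rational roots


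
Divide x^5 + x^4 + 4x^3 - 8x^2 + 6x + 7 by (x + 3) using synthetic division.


Synthetic division with c = -3. Coefficients: 1, 1, 4, -8, 6, 7
Bring down 1.
  1 * -3 = -3; -3 + 1 = -2
  -2 * -3 = 6; 6 + 4 = 10
  10 * -3 = -30; -30 - 8 = -38
  -38 * -3 = 114; 114 + 6 = 120
  120 * -3 = -360; -360 + 7 = -353
Quotient: x^4 - 2x^3 + 10x^2 - 38x + 120, Remainder: -353


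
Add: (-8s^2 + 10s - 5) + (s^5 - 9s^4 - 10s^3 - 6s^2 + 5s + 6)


Align terms by degree and add:
  -8s^2 + 10s - 5
+ s^5 - 9s^4 - 10s^3 - 6s^2 + 5s + 6
= s^5 - 9s^4 - 10s^3 - 14s^2 + 15s + 1


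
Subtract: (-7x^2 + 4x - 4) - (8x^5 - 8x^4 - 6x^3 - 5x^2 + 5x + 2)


Distribute the minus sign:
  (-7x^2 + 4x - 4)
- (8x^5 - 8x^4 - 6x^3 - 5x^2 + 5x + 2)
Negate second polynomial: -8x^5 + 8x^4 + 6x^3 + 5x^2 - 5x - 2
Add: -8x^5 + 8x^4 + 6x^3 - 2x^2 - x - 6


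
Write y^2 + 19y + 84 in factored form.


Roots satisfy r1 + r2 = -b/a = -19 and r1*r2 = c/a = 84.
So r1 = -12, r2 = -7.
y^2 + 19y + 84 = (y - r1)(y - r2) = (y + 12)(y + 7)


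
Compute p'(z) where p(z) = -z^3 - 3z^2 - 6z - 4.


Apply the power rule term by term:
  d/dz(-z^3) = -3z^2
  d/dz(-3z^2) = -6z
  d/dz(-6z) = -6
  d/dz(-4) = 0
p'(z) = -3z^2 - 6z - 6


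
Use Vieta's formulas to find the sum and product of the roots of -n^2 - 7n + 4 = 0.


For an^2+bn+c=0: sum = -b/a, product = c/a.
a=-1, b=-7, c=4
Sum = -(-7)/-1 = -7
Product = (4)/-1 = -4


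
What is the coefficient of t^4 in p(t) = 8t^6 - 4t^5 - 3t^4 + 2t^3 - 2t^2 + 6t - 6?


Read off the coefficient of t^4: -3


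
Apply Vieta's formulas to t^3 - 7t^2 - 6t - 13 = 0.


Monic cubic t^3+bt^2+ct+d=0: sum=-b, pairwise sum=c, product=-d.
b=-7, c=-6, d=-13
r1+r2+r3 = 7
r1r2+r1r3+r2r3 = -6
r1r2r3 = 13


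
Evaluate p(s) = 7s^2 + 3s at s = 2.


Using direct substitution:
  7 * (2)^2 = 28
  3 * (2)^1 = 6
  constant: 0
Sum = 28 + 6 + 0 = 34


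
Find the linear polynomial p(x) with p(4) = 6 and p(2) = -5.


p(x) = mx + b. Using p(4)=6, p(2)=-5:
m = (6 + 5)/(4 - 2) = 11/2 = 11/2
b = 6 - m*(4) = 6 - 22 = -16
p(x) = (11/2)x - 16


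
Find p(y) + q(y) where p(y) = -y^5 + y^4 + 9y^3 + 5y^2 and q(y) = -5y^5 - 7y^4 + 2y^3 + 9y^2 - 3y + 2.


Align terms by degree and add:
  -y^5 + y^4 + 9y^3 + 5y^2
  -5y^5 - 7y^4 + 2y^3 + 9y^2 - 3y + 2
= -6y^5 - 6y^4 + 11y^3 + 14y^2 - 3y + 2


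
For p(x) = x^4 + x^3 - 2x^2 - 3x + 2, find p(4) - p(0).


p(4) = 278
p(0) = 2
p(4) - p(0) = 278 - 2 = 276


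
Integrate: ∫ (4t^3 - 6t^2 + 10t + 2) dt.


Reverse power rule on each term:
  ∫ 4t^3 dt = t^4
  ∫ -6t^2 dt = -2t^3
  ∫ 10t dt = 5t^2
  ∫ 2 dt = 2t
F(t) = t^4 - 2t^3 + 5t^2 + 2t + C


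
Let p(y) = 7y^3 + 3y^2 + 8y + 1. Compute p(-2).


Using direct substitution:
  7 * (-2)^3 = -56
  3 * (-2)^2 = 12
  8 * (-2)^1 = -16
  constant: 1
Sum = -56 + 12 - 16 + 1 = -59


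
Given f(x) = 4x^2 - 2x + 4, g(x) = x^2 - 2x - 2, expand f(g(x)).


Substitute g(x) into f:
f(g(x)) = 4*(x^2 - 2x - 2)^2 + (-2)*(x^2 - 2x - 2) + 4
(x^2 - 2x - 2)^2 = x^4 - 4x^3 + 8x + 4
Expand and combine: 4x^4 - 16x^3 - 2x^2 + 36x + 24


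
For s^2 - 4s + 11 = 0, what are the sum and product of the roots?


For as^2+bs+c=0: sum = -b/a, product = c/a.
a=1, b=-4, c=11
Sum = -(-4)/1 = 4
Product = (11)/1 = 11


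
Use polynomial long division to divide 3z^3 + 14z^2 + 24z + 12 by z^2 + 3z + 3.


(3z^3 + 14z^2 + 24z + 12) / (z^2 + 3z + 3)
Step 1: 3z * (z^2 + 3z + 3) = 3z^3 + 9z^2 + 9z; subtract.
Step 2: 5 * (z^2 + 3z + 3) = 5z^2 + 15z + 15; subtract.
Quotient: 3z + 5, Remainder: -3


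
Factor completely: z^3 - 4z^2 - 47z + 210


Try integer roots (divisors of 210). z=-7: p(-7)=0.
Divide out (z + 7): quotient is z^2 - 11z + 30.
Factor the quadratic: (z - 6)(z - 5)
Result: (z + 7)(z - 6)(z - 5)


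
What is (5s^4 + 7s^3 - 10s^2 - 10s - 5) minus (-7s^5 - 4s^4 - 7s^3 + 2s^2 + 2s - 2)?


Distribute the minus sign:
  (5s^4 + 7s^3 - 10s^2 - 10s - 5)
- (-7s^5 - 4s^4 - 7s^3 + 2s^2 + 2s - 2)
Negate second polynomial: 7s^5 + 4s^4 + 7s^3 - 2s^2 - 2s + 2
Add: 7s^5 + 9s^4 + 14s^3 - 12s^2 - 12s - 3


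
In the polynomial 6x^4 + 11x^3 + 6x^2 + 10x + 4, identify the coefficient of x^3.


Read off the coefficient of x^3: 11


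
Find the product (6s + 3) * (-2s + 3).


Distribute each term of the first polynomial:
  (6s)(-2s + 3) = -12s^2 + 18s
  (3)(-2s + 3) = -6s + 9
Sum: -12s^2 + 12s + 9


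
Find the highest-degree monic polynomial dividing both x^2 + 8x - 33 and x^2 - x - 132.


Factor each:
  x^2 + 8x - 33 = (x + 11)(x - 3)
  x^2 - x - 132 = (x + 11)(x - 12)
Common monic factor: x + 11


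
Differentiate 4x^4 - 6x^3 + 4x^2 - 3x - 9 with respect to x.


Apply the power rule term by term:
  d/dx(4x^4) = 16x^3
  d/dx(-6x^3) = -18x^2
  d/dx(4x^2) = 8x
  d/dx(-3x) = -3
  d/dx(-9) = 0
p'(x) = 16x^3 - 18x^2 + 8x - 3


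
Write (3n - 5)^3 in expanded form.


Expand (3n - 5)^3 by repeated multiplication:
  (3n - 5)^2 = 9n^2 - 30n + 25
= 27n^3 - 135n^2 + 225n - 125


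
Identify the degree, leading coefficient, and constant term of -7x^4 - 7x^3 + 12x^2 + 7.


Highest power of x is 4, with coefficient -7. Constant term is 7.
Degree = 4, leading coefficient = -7, constant term = 7


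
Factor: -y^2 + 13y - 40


Roots satisfy r1 + r2 = -b/a = 13 and r1*r2 = c/a = 40.
So r1 = 5, r2 = 8.
-y^2 + 13y - 40 = -(y - r1)(y - r2) = -(y - 5)(y - 8)


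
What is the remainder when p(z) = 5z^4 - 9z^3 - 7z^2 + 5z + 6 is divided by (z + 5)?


By the Remainder Theorem, the remainder equals p(-5):
  5*(-5)^4 = 3125
  -9*(-5)^3 = 1125
  -7*(-5)^2 = -175
  5*(-5)^1 = -25
  constant: 6
Sum: 3125 + 1125 - 175 - 25 + 6 = 4056


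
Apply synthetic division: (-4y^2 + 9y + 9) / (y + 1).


Synthetic division with c = -1. Coefficients: -4, 9, 9
Bring down -4.
  -4 * -1 = 4; 4 + 9 = 13
  13 * -1 = -13; -13 + 9 = -4
Quotient: -4y + 13, Remainder: -4


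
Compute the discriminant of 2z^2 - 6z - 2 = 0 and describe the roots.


D = b^2 - 4ac = (-6)^2 - 4(2)(-2) = 36 + 16 = 52
Since D > 0: two distinct irrational roots


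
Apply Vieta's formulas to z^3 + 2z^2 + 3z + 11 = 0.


Monic cubic z^3+bz^2+cz+d=0: sum=-b, pairwise sum=c, product=-d.
b=2, c=3, d=11
r1+r2+r3 = -2
r1r2+r1r3+r2r3 = 3
r1r2r3 = -11


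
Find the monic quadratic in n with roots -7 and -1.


p(n) = (n + 7)(n + 1)
Expand: n^2 + 8n + 7


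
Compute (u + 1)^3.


Expand (u + 1)^3 by repeated multiplication:
  (u + 1)^2 = u^2 + 2u + 1
= u^3 + 3u^2 + 3u + 1


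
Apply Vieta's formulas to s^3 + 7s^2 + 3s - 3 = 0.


Monic cubic s^3+bs^2+cs+d=0: sum=-b, pairwise sum=c, product=-d.
b=7, c=3, d=-3
r1+r2+r3 = -7
r1r2+r1r3+r2r3 = 3
r1r2r3 = 3


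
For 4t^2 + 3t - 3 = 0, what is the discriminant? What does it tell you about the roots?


D = b^2 - 4ac = (3)^2 - 4(4)(-3) = 9 + 48 = 57
Since D > 0: two distinct irrational roots


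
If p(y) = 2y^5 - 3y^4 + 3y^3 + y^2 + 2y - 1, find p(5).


Using direct substitution:
  2 * (5)^5 = 6250
  -3 * (5)^4 = -1875
  3 * (5)^3 = 375
  1 * (5)^2 = 25
  2 * (5)^1 = 10
  constant: -1
Sum = 6250 - 1875 + 375 + 25 + 10 - 1 = 4784


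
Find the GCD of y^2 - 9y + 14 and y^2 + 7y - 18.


Factor each:
  y^2 - 9y + 14 = (y - 2)(y - 7)
  y^2 + 7y - 18 = (y - 2)(y + 9)
Common monic factor: y - 2


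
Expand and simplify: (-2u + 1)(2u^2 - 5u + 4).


Distribute each term of the first polynomial:
  (-2u)(2u^2 - 5u + 4) = -4u^3 + 10u^2 - 8u
  (1)(2u^2 - 5u + 4) = 2u^2 - 5u + 4
Sum: -4u^3 + 12u^2 - 13u + 4


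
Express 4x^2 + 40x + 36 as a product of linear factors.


Roots satisfy r1 + r2 = -b/a = -10 and r1*r2 = c/a = 9.
So r1 = -1, r2 = -9.
4x^2 + 40x + 36 = 4(x - r1)(x - r2) = 4(x + 1)(x + 9)


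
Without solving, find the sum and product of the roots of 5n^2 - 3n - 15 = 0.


For an^2+bn+c=0: sum = -b/a, product = c/a.
a=5, b=-3, c=-15
Sum = -(-3)/5 = 3/5
Product = (-15)/5 = -3


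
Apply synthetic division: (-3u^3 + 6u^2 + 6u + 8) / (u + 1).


Synthetic division with c = -1. Coefficients: -3, 6, 6, 8
Bring down -3.
  -3 * -1 = 3; 3 + 6 = 9
  9 * -1 = -9; -9 + 6 = -3
  -3 * -1 = 3; 3 + 8 = 11
Quotient: -3u^2 + 9u - 3, Remainder: 11


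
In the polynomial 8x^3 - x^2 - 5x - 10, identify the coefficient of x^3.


Read off the coefficient of x^3: 8


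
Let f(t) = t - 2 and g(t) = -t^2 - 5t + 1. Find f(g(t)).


Substitute g(t) into f:
f(g(t)) = 1*(-t^2 - 5t + 1) + (-2)
Expand and combine: -t^2 - 5t - 1


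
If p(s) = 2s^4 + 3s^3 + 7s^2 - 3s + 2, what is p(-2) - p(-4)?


p(-2) = 44
p(-4) = 446
p(-2) - p(-4) = 44 - 446 = -402


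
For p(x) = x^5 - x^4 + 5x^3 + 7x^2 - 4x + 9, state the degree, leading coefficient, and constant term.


Highest power of x is 5, with coefficient 1. Constant term is 9.
Degree = 5, leading coefficient = 1, constant term = 9


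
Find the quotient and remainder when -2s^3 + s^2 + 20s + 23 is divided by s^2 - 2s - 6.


(-2s^3 + s^2 + 20s + 23) / (s^2 - 2s - 6)
Step 1: -2s * (s^2 - 2s - 6) = -2s^3 + 4s^2 + 12s; subtract.
Step 2: -3 * (s^2 - 2s - 6) = -3s^2 + 6s + 18; subtract.
Quotient: -2s - 3, Remainder: 2s + 5


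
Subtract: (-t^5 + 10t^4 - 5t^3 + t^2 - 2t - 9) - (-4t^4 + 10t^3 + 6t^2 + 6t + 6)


Distribute the minus sign:
  (-t^5 + 10t^4 - 5t^3 + t^2 - 2t - 9)
- (-4t^4 + 10t^3 + 6t^2 + 6t + 6)
Negate second polynomial: 4t^4 - 10t^3 - 6t^2 - 6t - 6
Add: -t^5 + 14t^4 - 15t^3 - 5t^2 - 8t - 15


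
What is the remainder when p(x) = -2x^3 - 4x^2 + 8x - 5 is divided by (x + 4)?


By the Remainder Theorem, the remainder equals p(-4):
  -2*(-4)^3 = 128
  -4*(-4)^2 = -64
  8*(-4)^1 = -32
  constant: -5
Sum: 128 - 64 - 32 - 5 = 27


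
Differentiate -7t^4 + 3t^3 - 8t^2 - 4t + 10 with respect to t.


Apply the power rule term by term:
  d/dt(-7t^4) = -28t^3
  d/dt(3t^3) = 9t^2
  d/dt(-8t^2) = -16t
  d/dt(-4t) = -4
  d/dt(10) = 0
p'(t) = -28t^3 + 9t^2 - 16t - 4


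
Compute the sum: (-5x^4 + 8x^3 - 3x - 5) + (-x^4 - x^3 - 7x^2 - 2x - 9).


Align terms by degree and add:
  -5x^4 + 8x^3 - 3x - 5
  -x^4 - x^3 - 7x^2 - 2x - 9
= -6x^4 + 7x^3 - 7x^2 - 5x - 14


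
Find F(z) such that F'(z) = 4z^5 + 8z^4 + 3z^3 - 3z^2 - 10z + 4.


Reverse power rule on each term:
  ∫ 4z^5 dz = (2/3)z^6
  ∫ 8z^4 dz = (8/5)z^5
  ∫ 3z^3 dz = (3/4)z^4
  ∫ -3z^2 dz = -z^3
  ∫ -10z dz = -5z^2
  ∫ 4 dz = 4z
F(z) = (2/3)z^6 + (8/5)z^5 + (3/4)z^4 - z^3 - 5z^2 + 4z + C


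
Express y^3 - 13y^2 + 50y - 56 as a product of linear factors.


Try integer roots (divisors of -56). y=2: p(2)=0.
Divide out (y - 2): quotient is y^2 - 11y + 28.
Factor the quadratic: (y - 7)(y - 4)
Result: (y - 2)(y - 7)(y - 4)


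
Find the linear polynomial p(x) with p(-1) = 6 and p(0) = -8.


p(x) = mx + b. Using p(-1)=6, p(0)=-8:
m = (6 + 8)/(-1) = 14/-1 = -14
b = 6 - m*(-1) = 6 - 14 = -8
p(x) = -14x - 8


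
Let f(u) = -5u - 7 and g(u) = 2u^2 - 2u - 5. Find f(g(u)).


Substitute g(u) into f:
f(g(u)) = -5*(2u^2 - 2u - 5) + (-7)
Expand and combine: -10u^2 + 10u + 18


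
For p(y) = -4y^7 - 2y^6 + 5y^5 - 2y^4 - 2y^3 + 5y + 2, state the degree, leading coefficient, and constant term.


Highest power of y is 7, with coefficient -4. Constant term is 2.
Degree = 7, leading coefficient = -4, constant term = 2


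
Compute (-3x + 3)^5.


Expand (-3x + 3)^5 by repeated multiplication:
  (-3x + 3)^2 = 9x^2 - 18x + 9
  (-3x + 3)^3 = -27x^3 + 81x^2 - 81x + 27
  (-3x + 3)^4 = 81x^4 - 324x^3 + 486x^2 - 324x + 81
= -243x^5 + 1215x^4 - 2430x^3 + 2430x^2 - 1215x + 243


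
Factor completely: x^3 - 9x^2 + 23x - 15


Try integer roots (divisors of -15). x=3: p(3)=0.
Divide out (x - 3): quotient is x^2 - 6x + 5.
Factor the quadratic: (x - 1)(x - 5)
Result: (x - 3)(x - 1)(x - 5)


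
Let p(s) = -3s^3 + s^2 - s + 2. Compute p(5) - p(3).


p(5) = -353
p(3) = -73
p(5) - p(3) = -353 + 73 = -280


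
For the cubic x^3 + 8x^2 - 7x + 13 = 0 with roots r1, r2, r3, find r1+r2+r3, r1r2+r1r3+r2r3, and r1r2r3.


Monic cubic x^3+bx^2+cx+d=0: sum=-b, pairwise sum=c, product=-d.
b=8, c=-7, d=13
r1+r2+r3 = -8
r1r2+r1r3+r2r3 = -7
r1r2r3 = -13


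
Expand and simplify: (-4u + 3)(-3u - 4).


Distribute each term of the first polynomial:
  (-4u)(-3u - 4) = 12u^2 + 16u
  (3)(-3u - 4) = -9u - 12
Sum: 12u^2 + 7u - 12


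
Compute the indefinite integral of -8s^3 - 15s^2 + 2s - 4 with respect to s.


Reverse power rule on each term:
  ∫ -8s^3 ds = -2s^4
  ∫ -15s^2 ds = -5s^3
  ∫ 2s ds = s^2
  ∫ -4 ds = -4s
F(s) = -2s^4 - 5s^3 + s^2 - 4s + C


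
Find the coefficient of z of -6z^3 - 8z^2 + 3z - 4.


Read off the coefficient of z: 3


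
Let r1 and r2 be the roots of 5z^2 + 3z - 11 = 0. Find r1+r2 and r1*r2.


For az^2+bz+c=0: sum = -b/a, product = c/a.
a=5, b=3, c=-11
Sum = -(3)/5 = -3/5
Product = (-11)/5 = -11/5


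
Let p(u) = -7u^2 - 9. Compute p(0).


Using direct substitution:
  -7 * (0)^2 = 0
  0 * (0)^1 = 0
  constant: -9
Sum = 0 + 0 - 9 = -9


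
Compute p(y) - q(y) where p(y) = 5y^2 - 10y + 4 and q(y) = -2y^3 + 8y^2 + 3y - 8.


Distribute the minus sign:
  (5y^2 - 10y + 4)
- (-2y^3 + 8y^2 + 3y - 8)
Negate second polynomial: 2y^3 - 8y^2 - 3y + 8
Add: 2y^3 - 3y^2 - 13y + 12


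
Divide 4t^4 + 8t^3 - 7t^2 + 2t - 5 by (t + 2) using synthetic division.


Synthetic division with c = -2. Coefficients: 4, 8, -7, 2, -5
Bring down 4.
  4 * -2 = -8; -8 + 8 = 0
  0 * -2 = 0; 0 - 7 = -7
  -7 * -2 = 14; 14 + 2 = 16
  16 * -2 = -32; -32 - 5 = -37
Quotient: 4t^3 - 7t + 16, Remainder: -37


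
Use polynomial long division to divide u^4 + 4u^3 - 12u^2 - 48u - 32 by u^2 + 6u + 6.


(u^4 + 4u^3 - 12u^2 - 48u - 32) / (u^2 + 6u + 6)
Step 1: u^2 * (u^2 + 6u + 6) = u^4 + 6u^3 + 6u^2; subtract.
Step 2: -2u * (u^2 + 6u + 6) = -2u^3 - 12u^2 - 12u; subtract.
Step 3: -6 * (u^2 + 6u + 6) = -6u^2 - 36u - 36; subtract.
Quotient: u^2 - 2u - 6, Remainder: 4


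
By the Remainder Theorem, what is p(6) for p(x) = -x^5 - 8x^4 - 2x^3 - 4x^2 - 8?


By the Remainder Theorem, the remainder equals p(6):
  -1*(6)^5 = -7776
  -8*(6)^4 = -10368
  -2*(6)^3 = -432
  -4*(6)^2 = -144
  0*(6)^1 = 0
  constant: -8
Sum: -7776 - 10368 - 432 - 144 + 0 - 8 = -18728


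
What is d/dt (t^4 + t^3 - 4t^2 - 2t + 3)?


Apply the power rule term by term:
  d/dt(t^4) = 4t^3
  d/dt(t^3) = 3t^2
  d/dt(-4t^2) = -8t
  d/dt(-2t) = -2
  d/dt(3) = 0
p'(t) = 4t^3 + 3t^2 - 8t - 2


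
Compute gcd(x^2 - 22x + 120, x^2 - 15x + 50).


Factor each:
  x^2 - 22x + 120 = (x - 10)(x - 12)
  x^2 - 15x + 50 = (x - 10)(x - 5)
Common monic factor: x - 10


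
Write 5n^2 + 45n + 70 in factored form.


Roots satisfy r1 + r2 = -b/a = -9 and r1*r2 = c/a = 14.
So r1 = -2, r2 = -7.
5n^2 + 45n + 70 = 5(n - r1)(n - r2) = 5(n + 2)(n + 7)


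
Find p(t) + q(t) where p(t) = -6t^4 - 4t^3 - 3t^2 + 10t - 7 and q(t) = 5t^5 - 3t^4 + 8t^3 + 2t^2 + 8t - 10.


Align terms by degree and add:
  -6t^4 - 4t^3 - 3t^2 + 10t - 7
+ 5t^5 - 3t^4 + 8t^3 + 2t^2 + 8t - 10
= 5t^5 - 9t^4 + 4t^3 - t^2 + 18t - 17


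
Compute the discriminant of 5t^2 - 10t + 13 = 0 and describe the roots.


D = b^2 - 4ac = (-10)^2 - 4(5)(13) = 100 - 260 = -160
Since D < 0: two complex conjugate roots (no real roots)


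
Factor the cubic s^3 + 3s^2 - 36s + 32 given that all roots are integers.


Try integer roots (divisors of 32). s=4: p(4)=0.
Divide out (s - 4): quotient is s^2 + 7s - 8.
Factor the quadratic: (s + 8)(s - 1)
Result: (s - 4)(s + 8)(s - 1)


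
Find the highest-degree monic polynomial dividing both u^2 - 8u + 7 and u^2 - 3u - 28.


Factor each:
  u^2 - 8u + 7 = (u - 7)(u - 1)
  u^2 - 3u - 28 = (u - 7)(u + 4)
Common monic factor: u - 7


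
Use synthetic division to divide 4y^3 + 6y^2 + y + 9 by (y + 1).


Synthetic division with c = -1. Coefficients: 4, 6, 1, 9
Bring down 4.
  4 * -1 = -4; -4 + 6 = 2
  2 * -1 = -2; -2 + 1 = -1
  -1 * -1 = 1; 1 + 9 = 10
Quotient: 4y^2 + 2y - 1, Remainder: 10


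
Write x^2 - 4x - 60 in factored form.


Roots satisfy r1 + r2 = -b/a = 4 and r1*r2 = c/a = -60.
So r1 = 10, r2 = -6.
x^2 - 4x - 60 = (x - r1)(x - r2) = (x - 10)(x + 6)


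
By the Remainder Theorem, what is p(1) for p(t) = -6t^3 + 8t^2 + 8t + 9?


By the Remainder Theorem, the remainder equals p(1):
  -6*(1)^3 = -6
  8*(1)^2 = 8
  8*(1)^1 = 8
  constant: 9
Sum: -6 + 8 + 8 + 9 = 19


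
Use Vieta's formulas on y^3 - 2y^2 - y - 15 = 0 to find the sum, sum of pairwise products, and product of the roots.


Monic cubic y^3+by^2+cy+d=0: sum=-b, pairwise sum=c, product=-d.
b=-2, c=-1, d=-15
r1+r2+r3 = 2
r1r2+r1r3+r2r3 = -1
r1r2r3 = 15


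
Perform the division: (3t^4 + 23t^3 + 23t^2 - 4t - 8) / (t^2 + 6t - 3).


(3t^4 + 23t^3 + 23t^2 - 4t - 8) / (t^2 + 6t - 3)
Step 1: 3t^2 * (t^2 + 6t - 3) = 3t^4 + 18t^3 - 9t^2; subtract.
Step 2: 5t * (t^2 + 6t - 3) = 5t^3 + 30t^2 - 15t; subtract.
Step 3: 2 * (t^2 + 6t - 3) = 2t^2 + 12t - 6; subtract.
Quotient: 3t^2 + 5t + 2, Remainder: -t - 2


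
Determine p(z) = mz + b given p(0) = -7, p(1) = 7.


p(z) = mz + b. Using p(0)=-7, p(1)=7:
m = (-7 - 7)/(0 - 1) = -14/-1 = 14
b = -7 - m*(0) = -7 = -7
p(z) = 14z - 7


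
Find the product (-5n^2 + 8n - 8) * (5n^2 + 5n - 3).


Distribute each term of the first polynomial:
  (-5n^2)(5n^2 + 5n - 3) = -25n^4 - 25n^3 + 15n^2
  (8n)(5n^2 + 5n - 3) = 40n^3 + 40n^2 - 24n
  (-8)(5n^2 + 5n - 3) = -40n^2 - 40n + 24
Sum: -25n^4 + 15n^3 + 15n^2 - 64n + 24


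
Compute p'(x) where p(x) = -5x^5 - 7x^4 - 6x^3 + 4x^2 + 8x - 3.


Apply the power rule term by term:
  d/dx(-5x^5) = -25x^4
  d/dx(-7x^4) = -28x^3
  d/dx(-6x^3) = -18x^2
  d/dx(4x^2) = 8x
  d/dx(8x) = 8
  d/dx(-3) = 0
p'(x) = -25x^4 - 28x^3 - 18x^2 + 8x + 8


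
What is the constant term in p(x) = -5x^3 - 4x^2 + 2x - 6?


Read off the constant term: -6


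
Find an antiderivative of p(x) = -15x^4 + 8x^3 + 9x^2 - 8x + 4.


Reverse power rule on each term:
  ∫ -15x^4 dx = -3x^5
  ∫ 8x^3 dx = 2x^4
  ∫ 9x^2 dx = 3x^3
  ∫ -8x dx = -4x^2
  ∫ 4 dx = 4x
F(x) = -3x^5 + 2x^4 + 3x^3 - 4x^2 + 4x + C


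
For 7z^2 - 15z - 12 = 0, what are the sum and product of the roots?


For az^2+bz+c=0: sum = -b/a, product = c/a.
a=7, b=-15, c=-12
Sum = -(-15)/7 = 15/7
Product = (-12)/7 = -12/7


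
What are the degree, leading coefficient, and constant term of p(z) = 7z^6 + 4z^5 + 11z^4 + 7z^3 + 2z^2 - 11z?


Highest power of z is 6, with coefficient 7. Constant term is 0.
Degree = 6, leading coefficient = 7, constant term = 0


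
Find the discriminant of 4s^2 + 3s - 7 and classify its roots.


D = b^2 - 4ac = (3)^2 - 4(4)(-7) = 9 + 112 = 121
Since D > 0: two distinct rational roots


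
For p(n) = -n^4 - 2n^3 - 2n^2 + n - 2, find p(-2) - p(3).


p(-2) = -12
p(3) = -152
p(-2) - p(3) = -12 + 152 = 140


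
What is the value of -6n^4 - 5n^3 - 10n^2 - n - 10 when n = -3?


Using direct substitution:
  -6 * (-3)^4 = -486
  -5 * (-3)^3 = 135
  -10 * (-3)^2 = -90
  -1 * (-3)^1 = 3
  constant: -10
Sum = -486 + 135 - 90 + 3 - 10 = -448


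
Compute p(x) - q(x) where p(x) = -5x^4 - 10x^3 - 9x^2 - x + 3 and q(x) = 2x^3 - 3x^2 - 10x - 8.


Distribute the minus sign:
  (-5x^4 - 10x^3 - 9x^2 - x + 3)
- (2x^3 - 3x^2 - 10x - 8)
Negate second polynomial: -2x^3 + 3x^2 + 10x + 8
Add: -5x^4 - 12x^3 - 6x^2 + 9x + 11


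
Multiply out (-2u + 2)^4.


Expand (-2u + 2)^4 by repeated multiplication:
  (-2u + 2)^2 = 4u^2 - 8u + 4
  (-2u + 2)^3 = -8u^3 + 24u^2 - 24u + 8
= 16u^4 - 64u^3 + 96u^2 - 64u + 16


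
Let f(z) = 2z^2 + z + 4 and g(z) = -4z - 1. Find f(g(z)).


Substitute g(z) into f:
f(g(z)) = 2*(-4z - 1)^2 + 1*(-4z - 1) + 4
(-4z - 1)^2 = 16z^2 + 8z + 1
Expand and combine: 32z^2 + 12z + 5


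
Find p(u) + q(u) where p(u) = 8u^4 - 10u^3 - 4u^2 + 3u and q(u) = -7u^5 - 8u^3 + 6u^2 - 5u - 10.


Align terms by degree and add:
  8u^4 - 10u^3 - 4u^2 + 3u
  -7u^5 - 8u^3 + 6u^2 - 5u - 10
= -7u^5 + 8u^4 - 18u^3 + 2u^2 - 2u - 10


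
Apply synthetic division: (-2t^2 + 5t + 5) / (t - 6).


Synthetic division with c = 6. Coefficients: -2, 5, 5
Bring down -2.
  -2 * 6 = -12; -12 + 5 = -7
  -7 * 6 = -42; -42 + 5 = -37
Quotient: -2t - 7, Remainder: -37


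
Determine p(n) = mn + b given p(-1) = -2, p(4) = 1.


p(n) = mn + b. Using p(-1)=-2, p(4)=1:
m = (-2 - 1)/(-1 - 4) = -3/-5 = 3/5
b = -2 - m*(-1) = -2 + 3/5 = -7/5
p(n) = (3/5)n - (7/5)


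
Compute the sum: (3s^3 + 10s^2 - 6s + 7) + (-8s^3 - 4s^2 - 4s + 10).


Align terms by degree and add:
  3s^3 + 10s^2 - 6s + 7
  -8s^3 - 4s^2 - 4s + 10
= -5s^3 + 6s^2 - 10s + 17


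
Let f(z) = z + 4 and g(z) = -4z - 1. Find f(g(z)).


Substitute g(z) into f:
f(g(z)) = 1*(-4z - 1) + 4
Expand and combine: -4z + 3


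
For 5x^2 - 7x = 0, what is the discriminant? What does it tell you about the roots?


D = b^2 - 4ac = (-7)^2 - 4(5)(0) = 49 = 49
Since D > 0: two distinct rational roots


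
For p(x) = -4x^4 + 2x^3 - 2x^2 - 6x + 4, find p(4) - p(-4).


p(4) = -948
p(-4) = -1156
p(4) - p(-4) = -948 + 1156 = 208


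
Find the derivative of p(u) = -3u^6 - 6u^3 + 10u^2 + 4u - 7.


Apply the power rule term by term:
  d/du(-3u^6) = -18u^5
  d/du(-6u^3) = -18u^2
  d/du(10u^2) = 20u
  d/du(4u) = 4
  d/du(-7) = 0
p'(u) = -18u^5 - 18u^2 + 20u + 4


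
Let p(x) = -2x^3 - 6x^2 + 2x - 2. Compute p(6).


Using direct substitution:
  -2 * (6)^3 = -432
  -6 * (6)^2 = -216
  2 * (6)^1 = 12
  constant: -2
Sum = -432 - 216 + 12 - 2 = -638


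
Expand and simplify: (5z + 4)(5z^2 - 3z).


Distribute each term of the first polynomial:
  (5z)(5z^2 - 3z) = 25z^3 - 15z^2
  (4)(5z^2 - 3z) = 20z^2 - 12z
Sum: 25z^3 + 5z^2 - 12z


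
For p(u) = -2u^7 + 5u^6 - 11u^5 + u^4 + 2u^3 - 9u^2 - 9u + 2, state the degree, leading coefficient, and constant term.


Highest power of u is 7, with coefficient -2. Constant term is 2.
Degree = 7, leading coefficient = -2, constant term = 2


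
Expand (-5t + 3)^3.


Expand (-5t + 3)^3 by repeated multiplication:
  (-5t + 3)^2 = 25t^2 - 30t + 9
= -125t^3 + 225t^2 - 135t + 27


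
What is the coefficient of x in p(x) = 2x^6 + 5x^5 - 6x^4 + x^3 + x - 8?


Read off the coefficient of x: 1


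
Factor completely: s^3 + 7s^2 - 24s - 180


Try integer roots (divisors of -180). s=-6: p(-6)=0.
Divide out (s + 6): quotient is s^2 + s - 30.
Factor the quadratic: (s + 6)(s - 5)
Result: (s + 6)(s + 6)(s - 5)


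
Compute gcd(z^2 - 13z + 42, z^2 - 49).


Factor each:
  z^2 - 13z + 42 = (z - 7)(z - 6)
  z^2 - 49 = (z - 7)(z + 7)
Common monic factor: z - 7


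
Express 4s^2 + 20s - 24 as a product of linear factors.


Roots satisfy r1 + r2 = -b/a = -5 and r1*r2 = c/a = -6.
So r1 = -6, r2 = 1.
4s^2 + 20s - 24 = 4(s - r1)(s - r2) = 4(s + 6)(s - 1)


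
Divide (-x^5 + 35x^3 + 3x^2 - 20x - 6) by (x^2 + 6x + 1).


(-x^5 + 35x^3 + 3x^2 - 20x - 6) / (x^2 + 6x + 1)
Step 1: -x^3 * (x^2 + 6x + 1) = -x^5 - 6x^4 - x^3; subtract.
Step 2: 6x^2 * (x^2 + 6x + 1) = 6x^4 + 36x^3 + 6x^2; subtract.
Step 3: 0 * (x^2 + 6x + 1) = 0; subtract.
Step 4: -3 * (x^2 + 6x + 1) = -3x^2 - 18x - 3; subtract.
Quotient: -x^3 + 6x^2 - 3, Remainder: -2x - 3


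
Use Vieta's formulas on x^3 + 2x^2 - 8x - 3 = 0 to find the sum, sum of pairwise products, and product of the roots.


Monic cubic x^3+bx^2+cx+d=0: sum=-b, pairwise sum=c, product=-d.
b=2, c=-8, d=-3
r1+r2+r3 = -2
r1r2+r1r3+r2r3 = -8
r1r2r3 = 3


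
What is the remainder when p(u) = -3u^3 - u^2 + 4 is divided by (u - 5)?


By the Remainder Theorem, the remainder equals p(5):
  -3*(5)^3 = -375
  -1*(5)^2 = -25
  0*(5)^1 = 0
  constant: 4
Sum: -375 - 25 + 0 + 4 = -396


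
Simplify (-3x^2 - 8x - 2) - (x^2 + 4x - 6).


Distribute the minus sign:
  (-3x^2 - 8x - 2)
- (x^2 + 4x - 6)
Negate second polynomial: -x^2 - 4x + 6
Add: -4x^2 - 12x + 4


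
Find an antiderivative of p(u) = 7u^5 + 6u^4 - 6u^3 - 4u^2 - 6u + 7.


Reverse power rule on each term:
  ∫ 7u^5 du = (7/6)u^6
  ∫ 6u^4 du = (6/5)u^5
  ∫ -6u^3 du = -(3/2)u^4
  ∫ -4u^2 du = -(4/3)u^3
  ∫ -6u du = -3u^2
  ∫ 7 du = 7u
F(u) = (7/6)u^6 + (6/5)u^5 - (3/2)u^4 - (4/3)u^3 - 3u^2 + 7u + C


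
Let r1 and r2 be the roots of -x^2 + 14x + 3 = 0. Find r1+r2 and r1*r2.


For ax^2+bx+c=0: sum = -b/a, product = c/a.
a=-1, b=14, c=3
Sum = -(14)/-1 = 14
Product = (3)/-1 = -3


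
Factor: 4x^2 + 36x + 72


Roots satisfy r1 + r2 = -b/a = -9 and r1*r2 = c/a = 18.
So r1 = -3, r2 = -6.
4x^2 + 36x + 72 = 4(x - r1)(x - r2) = 4(x + 3)(x + 6)


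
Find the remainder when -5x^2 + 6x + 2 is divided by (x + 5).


By the Remainder Theorem, the remainder equals p(-5):
  -5*(-5)^2 = -125
  6*(-5)^1 = -30
  constant: 2
Sum: -125 - 30 + 2 = -153


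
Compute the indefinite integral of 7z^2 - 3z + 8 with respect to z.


Reverse power rule on each term:
  ∫ 7z^2 dz = (7/3)z^3
  ∫ -3z dz = -(3/2)z^2
  ∫ 8 dz = 8z
F(z) = (7/3)z^3 - (3/2)z^2 + 8z + C


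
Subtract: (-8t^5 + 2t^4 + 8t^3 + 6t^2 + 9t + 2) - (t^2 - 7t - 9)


Distribute the minus sign:
  (-8t^5 + 2t^4 + 8t^3 + 6t^2 + 9t + 2)
- (t^2 - 7t - 9)
Negate second polynomial: -t^2 + 7t + 9
Add: -8t^5 + 2t^4 + 8t^3 + 5t^2 + 16t + 11


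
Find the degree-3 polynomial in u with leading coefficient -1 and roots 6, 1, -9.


p(u) = -(u - 6)(u - 1)(u + 9)
Expand: -u^3 - 2u^2 + 57u - 54


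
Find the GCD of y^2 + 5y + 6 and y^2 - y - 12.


Factor each:
  y^2 + 5y + 6 = (y + 3)(y + 2)
  y^2 - y - 12 = (y + 3)(y - 4)
Common monic factor: y + 3


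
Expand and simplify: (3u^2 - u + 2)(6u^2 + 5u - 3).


Distribute each term of the first polynomial:
  (3u^2)(6u^2 + 5u - 3) = 18u^4 + 15u^3 - 9u^2
  (-u)(6u^2 + 5u - 3) = -6u^3 - 5u^2 + 3u
  (2)(6u^2 + 5u - 3) = 12u^2 + 10u - 6
Sum: 18u^4 + 9u^3 - 2u^2 + 13u - 6


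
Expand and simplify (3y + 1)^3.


Expand (3y + 1)^3 by repeated multiplication:
  (3y + 1)^2 = 9y^2 + 6y + 1
= 27y^3 + 27y^2 + 9y + 1


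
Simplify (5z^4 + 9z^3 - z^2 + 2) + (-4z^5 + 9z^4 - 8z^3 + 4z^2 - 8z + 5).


Align terms by degree and add:
  5z^4 + 9z^3 - z^2 + 2
  -4z^5 + 9z^4 - 8z^3 + 4z^2 - 8z + 5
= -4z^5 + 14z^4 + z^3 + 3z^2 - 8z + 7


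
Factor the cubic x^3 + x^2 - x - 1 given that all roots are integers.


Try integer roots (divisors of -1). x=1: p(1)=0.
Divide out (x - 1): quotient is x^2 + 2x + 1.
Factor the quadratic: (x + 1)(x + 1)
Result: (x - 1)(x + 1)(x + 1)


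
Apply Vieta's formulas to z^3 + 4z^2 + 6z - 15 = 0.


Monic cubic z^3+bz^2+cz+d=0: sum=-b, pairwise sum=c, product=-d.
b=4, c=6, d=-15
r1+r2+r3 = -4
r1r2+r1r3+r2r3 = 6
r1r2r3 = 15


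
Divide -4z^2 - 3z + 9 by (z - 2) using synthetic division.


Synthetic division with c = 2. Coefficients: -4, -3, 9
Bring down -4.
  -4 * 2 = -8; -8 - 3 = -11
  -11 * 2 = -22; -22 + 9 = -13
Quotient: -4z - 11, Remainder: -13


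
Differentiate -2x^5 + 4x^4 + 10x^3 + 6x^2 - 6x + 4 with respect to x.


Apply the power rule term by term:
  d/dx(-2x^5) = -10x^4
  d/dx(4x^4) = 16x^3
  d/dx(10x^3) = 30x^2
  d/dx(6x^2) = 12x
  d/dx(-6x) = -6
  d/dx(4) = 0
p'(x) = -10x^4 + 16x^3 + 30x^2 + 12x - 6


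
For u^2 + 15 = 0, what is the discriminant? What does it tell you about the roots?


D = b^2 - 4ac = (0)^2 - 4(1)(15) = 0 - 60 = -60
Since D < 0: two complex conjugate roots (no real roots)


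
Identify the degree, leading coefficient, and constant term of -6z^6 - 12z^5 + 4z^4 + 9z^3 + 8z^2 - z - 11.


Highest power of z is 6, with coefficient -6. Constant term is -11.
Degree = 6, leading coefficient = -6, constant term = -11


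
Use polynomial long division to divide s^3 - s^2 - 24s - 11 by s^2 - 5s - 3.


(s^3 - s^2 - 24s - 11) / (s^2 - 5s - 3)
Step 1: s * (s^2 - 5s - 3) = s^3 - 5s^2 - 3s; subtract.
Step 2: 4 * (s^2 - 5s - 3) = 4s^2 - 20s - 12; subtract.
Quotient: s + 4, Remainder: -s + 1


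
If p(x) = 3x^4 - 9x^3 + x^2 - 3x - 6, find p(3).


Using direct substitution:
  3 * (3)^4 = 243
  -9 * (3)^3 = -243
  1 * (3)^2 = 9
  -3 * (3)^1 = -9
  constant: -6
Sum = 243 - 243 + 9 - 9 - 6 = -6


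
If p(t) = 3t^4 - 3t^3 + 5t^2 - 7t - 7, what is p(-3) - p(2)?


p(-3) = 383
p(2) = 23
p(-3) - p(2) = 383 - 23 = 360


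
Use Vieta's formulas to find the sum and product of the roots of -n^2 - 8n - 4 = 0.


For an^2+bn+c=0: sum = -b/a, product = c/a.
a=-1, b=-8, c=-4
Sum = -(-8)/-1 = -8
Product = (-4)/-1 = 4


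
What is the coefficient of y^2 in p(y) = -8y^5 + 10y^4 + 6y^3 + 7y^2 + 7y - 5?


Read off the coefficient of y^2: 7


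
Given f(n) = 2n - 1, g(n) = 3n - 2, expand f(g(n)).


Substitute g(n) into f:
f(g(n)) = 2*(3n - 2) + (-1)
Expand and combine: 6n - 5


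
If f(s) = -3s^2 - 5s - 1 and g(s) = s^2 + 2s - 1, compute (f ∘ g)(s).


Substitute g(s) into f:
f(g(s)) = -3*(s^2 + 2s - 1)^2 + (-5)*(s^2 + 2s - 1) + (-1)
(s^2 + 2s - 1)^2 = s^4 + 4s^3 + 2s^2 - 4s + 1
Expand and combine: -3s^4 - 12s^3 - 11s^2 + 2s + 1


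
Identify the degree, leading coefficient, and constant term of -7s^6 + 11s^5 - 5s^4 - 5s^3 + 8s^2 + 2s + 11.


Highest power of s is 6, with coefficient -7. Constant term is 11.
Degree = 6, leading coefficient = -7, constant term = 11


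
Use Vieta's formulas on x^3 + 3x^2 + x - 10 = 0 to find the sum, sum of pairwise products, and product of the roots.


Monic cubic x^3+bx^2+cx+d=0: sum=-b, pairwise sum=c, product=-d.
b=3, c=1, d=-10
r1+r2+r3 = -3
r1r2+r1r3+r2r3 = 1
r1r2r3 = 10


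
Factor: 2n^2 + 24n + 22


Roots satisfy r1 + r2 = -b/a = -12 and r1*r2 = c/a = 11.
So r1 = -11, r2 = -1.
2n^2 + 24n + 22 = 2(n - r1)(n - r2) = 2(n + 11)(n + 1)


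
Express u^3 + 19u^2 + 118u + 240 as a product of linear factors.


Try integer roots (divisors of 240). u=-5: p(-5)=0.
Divide out (u + 5): quotient is u^2 + 14u + 48.
Factor the quadratic: (u + 8)(u + 6)
Result: (u + 5)(u + 8)(u + 6)


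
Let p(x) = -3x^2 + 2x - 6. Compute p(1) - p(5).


p(1) = -7
p(5) = -71
p(1) - p(5) = -7 + 71 = 64


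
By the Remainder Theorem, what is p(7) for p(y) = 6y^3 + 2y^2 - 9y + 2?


By the Remainder Theorem, the remainder equals p(7):
  6*(7)^3 = 2058
  2*(7)^2 = 98
  -9*(7)^1 = -63
  constant: 2
Sum: 2058 + 98 - 63 + 2 = 2095


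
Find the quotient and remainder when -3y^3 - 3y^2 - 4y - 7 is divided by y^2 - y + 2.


(-3y^3 - 3y^2 - 4y - 7) / (y^2 - y + 2)
Step 1: -3y * (y^2 - y + 2) = -3y^3 + 3y^2 - 6y; subtract.
Step 2: -6 * (y^2 - y + 2) = -6y^2 + 6y - 12; subtract.
Quotient: -3y - 6, Remainder: -4y + 5


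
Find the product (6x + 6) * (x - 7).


Distribute each term of the first polynomial:
  (6x)(x - 7) = 6x^2 - 42x
  (6)(x - 7) = 6x - 42
Sum: 6x^2 - 36x - 42


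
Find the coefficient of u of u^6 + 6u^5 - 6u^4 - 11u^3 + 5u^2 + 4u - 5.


Read off the coefficient of u: 4


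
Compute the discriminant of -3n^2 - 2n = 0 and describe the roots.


D = b^2 - 4ac = (-2)^2 - 4(-3)(0) = 4 = 4
Since D > 0: two distinct rational roots


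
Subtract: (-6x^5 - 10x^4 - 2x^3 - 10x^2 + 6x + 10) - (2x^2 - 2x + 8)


Distribute the minus sign:
  (-6x^5 - 10x^4 - 2x^3 - 10x^2 + 6x + 10)
- (2x^2 - 2x + 8)
Negate second polynomial: -2x^2 + 2x - 8
Add: -6x^5 - 10x^4 - 2x^3 - 12x^2 + 8x + 2


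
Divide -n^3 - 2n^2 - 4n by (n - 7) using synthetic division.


Synthetic division with c = 7. Coefficients: -1, -2, -4, 0
Bring down -1.
  -1 * 7 = -7; -7 - 2 = -9
  -9 * 7 = -63; -63 - 4 = -67
  -67 * 7 = -469; -469 + 0 = -469
Quotient: -n^2 - 9n - 67, Remainder: -469


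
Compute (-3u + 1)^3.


Expand (-3u + 1)^3 by repeated multiplication:
  (-3u + 1)^2 = 9u^2 - 6u + 1
= -27u^3 + 27u^2 - 9u + 1


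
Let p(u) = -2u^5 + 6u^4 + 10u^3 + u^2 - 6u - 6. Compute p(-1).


Using direct substitution:
  -2 * (-1)^5 = 2
  6 * (-1)^4 = 6
  10 * (-1)^3 = -10
  1 * (-1)^2 = 1
  -6 * (-1)^1 = 6
  constant: -6
Sum = 2 + 6 - 10 + 1 + 6 - 6 = -1


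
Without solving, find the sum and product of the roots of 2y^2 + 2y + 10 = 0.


For ay^2+by+c=0: sum = -b/a, product = c/a.
a=2, b=2, c=10
Sum = -(2)/2 = -1
Product = (10)/2 = 5


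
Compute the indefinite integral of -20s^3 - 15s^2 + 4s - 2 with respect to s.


Reverse power rule on each term:
  ∫ -20s^3 ds = -5s^4
  ∫ -15s^2 ds = -5s^3
  ∫ 4s ds = 2s^2
  ∫ -2 ds = -2s
F(s) = -5s^4 - 5s^3 + 2s^2 - 2s + C


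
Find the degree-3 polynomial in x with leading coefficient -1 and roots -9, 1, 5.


p(x) = -(x + 9)(x - 1)(x - 5)
Expand: -x^3 - 3x^2 + 49x - 45


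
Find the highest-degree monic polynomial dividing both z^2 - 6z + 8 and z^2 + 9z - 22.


Factor each:
  z^2 - 6z + 8 = (z - 2)(z - 4)
  z^2 + 9z - 22 = (z - 2)(z + 11)
Common monic factor: z - 2


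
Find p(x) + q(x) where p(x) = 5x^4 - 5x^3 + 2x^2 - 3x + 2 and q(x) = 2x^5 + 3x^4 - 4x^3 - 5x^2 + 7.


Align terms by degree and add:
  5x^4 - 5x^3 + 2x^2 - 3x + 2
+ 2x^5 + 3x^4 - 4x^3 - 5x^2 + 7
= 2x^5 + 8x^4 - 9x^3 - 3x^2 - 3x + 9


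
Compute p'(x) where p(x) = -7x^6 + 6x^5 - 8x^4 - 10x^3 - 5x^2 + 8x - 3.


Apply the power rule term by term:
  d/dx(-7x^6) = -42x^5
  d/dx(6x^5) = 30x^4
  d/dx(-8x^4) = -32x^3
  d/dx(-10x^3) = -30x^2
  d/dx(-5x^2) = -10x
  d/dx(8x) = 8
  d/dx(-3) = 0
p'(x) = -42x^5 + 30x^4 - 32x^3 - 30x^2 - 10x + 8


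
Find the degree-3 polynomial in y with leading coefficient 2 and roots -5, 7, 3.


p(y) = 2(y + 5)(y - 7)(y - 3)
Expand: 2y^3 - 10y^2 - 58y + 210


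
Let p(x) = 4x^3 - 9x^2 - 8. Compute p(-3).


Using direct substitution:
  4 * (-3)^3 = -108
  -9 * (-3)^2 = -81
  0 * (-3)^1 = 0
  constant: -8
Sum = -108 - 81 + 0 - 8 = -197


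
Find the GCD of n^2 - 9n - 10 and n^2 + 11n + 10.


Factor each:
  n^2 - 9n - 10 = (n + 1)(n - 10)
  n^2 + 11n + 10 = (n + 1)(n + 10)
Common monic factor: n + 1


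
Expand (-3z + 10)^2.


Expand (-3z + 10)^2 by repeated multiplication:
= 9z^2 - 60z + 100


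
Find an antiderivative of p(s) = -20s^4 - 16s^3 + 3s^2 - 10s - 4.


Reverse power rule on each term:
  ∫ -20s^4 ds = -4s^5
  ∫ -16s^3 ds = -4s^4
  ∫ 3s^2 ds = s^3
  ∫ -10s ds = -5s^2
  ∫ -4 ds = -4s
F(s) = -4s^5 - 4s^4 + s^3 - 5s^2 - 4s + C


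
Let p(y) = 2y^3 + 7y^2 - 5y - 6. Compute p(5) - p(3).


p(5) = 394
p(3) = 96
p(5) - p(3) = 394 - 96 = 298


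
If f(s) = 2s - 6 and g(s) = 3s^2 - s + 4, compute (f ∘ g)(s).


Substitute g(s) into f:
f(g(s)) = 2*(3s^2 - s + 4) + (-6)
Expand and combine: 6s^2 - 2s + 2


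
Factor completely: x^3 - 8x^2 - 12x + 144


Try integer roots (divisors of 144). x=6: p(6)=0.
Divide out (x - 6): quotient is x^2 - 2x - 24.
Factor the quadratic: (x + 4)(x - 6)
Result: (x - 6)(x + 4)(x - 6)


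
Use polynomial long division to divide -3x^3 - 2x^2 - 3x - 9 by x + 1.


(-3x^3 - 2x^2 - 3x - 9) / (x + 1)
Step 1: -3x^2 * (x + 1) = -3x^3 - 3x^2; subtract.
Step 2: x * (x + 1) = x^2 + x; subtract.
Step 3: -4 * (x + 1) = -4x - 4; subtract.
Quotient: -3x^2 + x - 4, Remainder: -5


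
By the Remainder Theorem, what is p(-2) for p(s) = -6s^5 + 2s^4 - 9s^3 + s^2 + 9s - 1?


By the Remainder Theorem, the remainder equals p(-2):
  -6*(-2)^5 = 192
  2*(-2)^4 = 32
  -9*(-2)^3 = 72
  1*(-2)^2 = 4
  9*(-2)^1 = -18
  constant: -1
Sum: 192 + 32 + 72 + 4 - 18 - 1 = 281


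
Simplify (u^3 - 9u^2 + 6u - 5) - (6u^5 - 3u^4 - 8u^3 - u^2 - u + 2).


Distribute the minus sign:
  (u^3 - 9u^2 + 6u - 5)
- (6u^5 - 3u^4 - 8u^3 - u^2 - u + 2)
Negate second polynomial: -6u^5 + 3u^4 + 8u^3 + u^2 + u - 2
Add: -6u^5 + 3u^4 + 9u^3 - 8u^2 + 7u - 7


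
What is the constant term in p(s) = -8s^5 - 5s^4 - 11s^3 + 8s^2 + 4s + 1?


Read off the constant term: 1


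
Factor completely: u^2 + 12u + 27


Roots satisfy r1 + r2 = -b/a = -12 and r1*r2 = c/a = 27.
So r1 = -9, r2 = -3.
u^2 + 12u + 27 = (u - r1)(u - r2) = (u + 9)(u + 3)


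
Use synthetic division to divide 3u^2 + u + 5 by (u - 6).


Synthetic division with c = 6. Coefficients: 3, 1, 5
Bring down 3.
  3 * 6 = 18; 18 + 1 = 19
  19 * 6 = 114; 114 + 5 = 119
Quotient: 3u + 19, Remainder: 119


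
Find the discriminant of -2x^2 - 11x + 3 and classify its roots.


D = b^2 - 4ac = (-11)^2 - 4(-2)(3) = 121 + 24 = 145
Since D > 0: two distinct irrational roots


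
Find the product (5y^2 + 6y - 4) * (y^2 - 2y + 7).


Distribute each term of the first polynomial:
  (5y^2)(y^2 - 2y + 7) = 5y^4 - 10y^3 + 35y^2
  (6y)(y^2 - 2y + 7) = 6y^3 - 12y^2 + 42y
  (-4)(y^2 - 2y + 7) = -4y^2 + 8y - 28
Sum: 5y^4 - 4y^3 + 19y^2 + 50y - 28


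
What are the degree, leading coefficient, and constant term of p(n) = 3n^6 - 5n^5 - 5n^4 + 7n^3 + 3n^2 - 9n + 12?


Highest power of n is 6, with coefficient 3. Constant term is 12.
Degree = 6, leading coefficient = 3, constant term = 12
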